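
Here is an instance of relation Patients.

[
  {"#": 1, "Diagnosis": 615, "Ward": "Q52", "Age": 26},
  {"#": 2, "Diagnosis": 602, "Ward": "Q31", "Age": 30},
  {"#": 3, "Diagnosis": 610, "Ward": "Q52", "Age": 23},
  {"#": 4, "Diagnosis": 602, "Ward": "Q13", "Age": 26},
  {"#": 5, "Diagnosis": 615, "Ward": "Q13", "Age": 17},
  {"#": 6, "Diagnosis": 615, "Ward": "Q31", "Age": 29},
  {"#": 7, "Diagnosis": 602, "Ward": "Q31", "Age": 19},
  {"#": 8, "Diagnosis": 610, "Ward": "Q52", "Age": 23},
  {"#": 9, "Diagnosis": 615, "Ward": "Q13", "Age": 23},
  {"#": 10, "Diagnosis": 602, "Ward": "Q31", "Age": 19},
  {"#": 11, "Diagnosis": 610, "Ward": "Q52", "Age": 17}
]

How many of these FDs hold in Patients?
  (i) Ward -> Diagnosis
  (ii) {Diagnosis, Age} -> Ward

(i) Ward -> Diagnosis: Ward=Q52: rows 1, 3, 8, 11 → Diagnosis takes values {615, 610} — violation; Ward=Q31: rows 2, 6, 7, 10 → Diagnosis takes values {602, 615} — violation; Ward=Q13: rows 4, 5, 9 → Diagnosis takes values {602, 615} — violation — fails.
(ii) {Diagnosis, Age} -> Ward: every LHS value maps to a single RHS value — holds.
1 of the 2 dependencies holds.

1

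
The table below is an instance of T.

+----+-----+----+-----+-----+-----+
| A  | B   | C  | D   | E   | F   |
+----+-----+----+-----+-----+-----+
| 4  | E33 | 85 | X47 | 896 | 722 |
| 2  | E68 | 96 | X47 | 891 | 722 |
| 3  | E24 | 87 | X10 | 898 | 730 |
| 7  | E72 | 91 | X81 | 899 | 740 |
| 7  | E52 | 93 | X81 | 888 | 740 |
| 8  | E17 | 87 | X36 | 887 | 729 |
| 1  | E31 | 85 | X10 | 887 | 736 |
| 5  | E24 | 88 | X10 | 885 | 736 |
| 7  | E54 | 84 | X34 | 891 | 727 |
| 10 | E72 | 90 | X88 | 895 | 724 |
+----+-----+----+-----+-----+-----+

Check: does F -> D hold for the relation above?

Yes

F=722: 2 rows → D = X47, X47 ✓
F=730: 1 row → D = X10 ✓
F=740: 2 rows → D = X81, X81 ✓
F=729: 1 row → D = X36 ✓
F=736: 2 rows → D = X10, X10 ✓
F=727: 1 row → D = X34 ✓
F=724: 1 row → D = X88 ✓
Every F value is associated with a single D value, so F -> D holds.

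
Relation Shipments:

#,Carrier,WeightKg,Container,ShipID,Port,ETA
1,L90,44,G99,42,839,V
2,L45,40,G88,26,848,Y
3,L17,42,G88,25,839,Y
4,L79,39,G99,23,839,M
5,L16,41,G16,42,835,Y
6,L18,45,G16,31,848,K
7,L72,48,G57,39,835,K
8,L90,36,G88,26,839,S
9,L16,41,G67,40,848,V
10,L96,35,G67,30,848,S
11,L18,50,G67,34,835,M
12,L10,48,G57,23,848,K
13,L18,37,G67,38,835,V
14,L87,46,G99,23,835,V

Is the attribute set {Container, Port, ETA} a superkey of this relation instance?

All 14 rows have distinct {Container, Port, ETA} values, so {Container, Port, ETA} → (all attributes) holds and {Container, Port, ETA} is a superkey.

Yes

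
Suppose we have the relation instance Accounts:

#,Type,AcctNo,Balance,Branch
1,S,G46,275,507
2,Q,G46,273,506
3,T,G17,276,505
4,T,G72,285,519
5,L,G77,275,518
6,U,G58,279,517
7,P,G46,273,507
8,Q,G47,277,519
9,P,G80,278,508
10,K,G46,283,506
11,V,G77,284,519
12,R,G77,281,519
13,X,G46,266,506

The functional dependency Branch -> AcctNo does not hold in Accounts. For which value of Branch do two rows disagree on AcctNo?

519

Branch=507: rows 1, 7 → AcctNo = G46, G46 ✓
Branch=506: rows 2, 10, 13 → AcctNo = G46, G46, G46 ✓
Branch=505: row 3 → AcctNo = G17 ✓
Branch=519: rows 4, 8, 11, 12 → AcctNo takes values {G72, G47, G77} — violation
Branch=518: row 5 → AcctNo = G77 ✓
Branch=517: row 6 → AcctNo = G58 ✓
Branch=508: row 9 → AcctNo = G80 ✓
The only Branch value with inconsistent AcctNo is Branch=519.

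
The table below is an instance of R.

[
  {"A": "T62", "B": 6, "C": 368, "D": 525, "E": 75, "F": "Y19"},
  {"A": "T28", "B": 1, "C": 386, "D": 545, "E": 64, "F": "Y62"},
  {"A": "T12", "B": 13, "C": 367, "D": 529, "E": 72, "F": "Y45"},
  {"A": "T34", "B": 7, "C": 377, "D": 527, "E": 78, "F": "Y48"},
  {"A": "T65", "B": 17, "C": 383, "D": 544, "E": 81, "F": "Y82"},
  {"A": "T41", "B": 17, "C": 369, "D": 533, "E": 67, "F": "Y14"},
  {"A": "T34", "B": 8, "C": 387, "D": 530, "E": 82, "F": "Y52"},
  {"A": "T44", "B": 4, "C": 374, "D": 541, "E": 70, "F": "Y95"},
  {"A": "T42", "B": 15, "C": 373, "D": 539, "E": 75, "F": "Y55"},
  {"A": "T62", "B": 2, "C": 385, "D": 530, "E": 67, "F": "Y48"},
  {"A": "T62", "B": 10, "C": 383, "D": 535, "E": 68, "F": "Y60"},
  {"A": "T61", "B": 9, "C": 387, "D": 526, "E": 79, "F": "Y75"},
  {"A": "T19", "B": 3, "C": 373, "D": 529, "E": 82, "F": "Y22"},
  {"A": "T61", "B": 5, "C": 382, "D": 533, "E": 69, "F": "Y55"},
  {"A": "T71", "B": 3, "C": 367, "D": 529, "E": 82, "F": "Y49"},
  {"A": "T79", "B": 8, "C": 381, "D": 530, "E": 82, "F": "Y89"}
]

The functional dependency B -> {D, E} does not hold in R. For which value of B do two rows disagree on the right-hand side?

17

B=6: 1 row → {D,E} = (525, 75) ✓
B=1: 1 row → {D,E} = (545, 64) ✓
B=13: 1 row → {D,E} = (529, 72) ✓
B=7: 1 row → {D,E} = (527, 78) ✓
B=17: 2 rows → {D,E} takes values {(544, 81), (533, 67)} — violation
B=8: 2 rows → {D,E} = (530, 82), (530, 82) ✓
B=4: 1 row → {D,E} = (541, 70) ✓
B=15: 1 row → {D,E} = (539, 75) ✓
B=2: 1 row → {D,E} = (530, 67) ✓
B=10: 1 row → {D,E} = (535, 68) ✓
B=9: 1 row → {D,E} = (526, 79) ✓
B=3: 2 rows → {D,E} = (529, 82), (529, 82) ✓
B=5: 1 row → {D,E} = (533, 69) ✓
The only B value with inconsistent RHS is B=17.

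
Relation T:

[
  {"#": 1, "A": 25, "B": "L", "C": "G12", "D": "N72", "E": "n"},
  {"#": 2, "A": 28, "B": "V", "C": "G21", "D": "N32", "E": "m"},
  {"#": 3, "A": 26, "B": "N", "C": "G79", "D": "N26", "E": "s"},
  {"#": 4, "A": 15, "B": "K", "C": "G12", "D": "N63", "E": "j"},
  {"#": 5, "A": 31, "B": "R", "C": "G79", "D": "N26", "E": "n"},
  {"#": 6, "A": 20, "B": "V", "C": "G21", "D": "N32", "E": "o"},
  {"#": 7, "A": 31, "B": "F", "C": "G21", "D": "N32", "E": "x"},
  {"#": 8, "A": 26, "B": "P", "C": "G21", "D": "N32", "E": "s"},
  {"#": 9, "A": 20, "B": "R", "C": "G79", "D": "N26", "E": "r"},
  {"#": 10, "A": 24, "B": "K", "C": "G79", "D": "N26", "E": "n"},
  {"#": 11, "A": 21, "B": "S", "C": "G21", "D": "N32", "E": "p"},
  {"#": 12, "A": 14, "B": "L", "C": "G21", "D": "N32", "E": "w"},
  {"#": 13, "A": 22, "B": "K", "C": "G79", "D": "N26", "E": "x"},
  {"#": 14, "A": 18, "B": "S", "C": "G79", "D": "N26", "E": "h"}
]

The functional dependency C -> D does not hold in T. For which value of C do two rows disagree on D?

G12

C=G12: rows 1, 4 → D takes values {N72, N63} — violation
C=G21: rows 2, 6, 7, 8, 11, 12 → D = N32, N32, N32, N32, N32, N32 ✓
C=G79: rows 3, 5, 9, 10, 13, 14 → D = N26, N26, N26, N26, N26, N26 ✓
The only C value with inconsistent D is C=G12.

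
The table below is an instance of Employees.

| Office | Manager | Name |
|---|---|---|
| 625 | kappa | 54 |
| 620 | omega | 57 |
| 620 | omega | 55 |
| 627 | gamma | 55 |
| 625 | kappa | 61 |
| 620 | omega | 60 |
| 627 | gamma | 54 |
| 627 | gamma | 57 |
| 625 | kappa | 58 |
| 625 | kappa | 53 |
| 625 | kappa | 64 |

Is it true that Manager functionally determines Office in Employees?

Yes

Manager=kappa: 5 rows → Office = 625, 625, 625, 625, 625 ✓
Manager=omega: 3 rows → Office = 620, 620, 620 ✓
Manager=gamma: 3 rows → Office = 627, 627, 627 ✓
Every Manager value is associated with a single Office value, so Manager -> Office holds.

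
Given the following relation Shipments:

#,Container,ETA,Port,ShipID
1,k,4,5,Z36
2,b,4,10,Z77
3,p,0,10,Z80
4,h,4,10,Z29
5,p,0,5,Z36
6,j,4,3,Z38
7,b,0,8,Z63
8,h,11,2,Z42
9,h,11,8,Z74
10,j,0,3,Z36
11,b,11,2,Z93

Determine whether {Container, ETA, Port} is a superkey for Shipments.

Yes

All 11 rows have distinct {Container, ETA, Port} values, so {Container, ETA, Port} → (all attributes) holds and {Container, ETA, Port} is a superkey.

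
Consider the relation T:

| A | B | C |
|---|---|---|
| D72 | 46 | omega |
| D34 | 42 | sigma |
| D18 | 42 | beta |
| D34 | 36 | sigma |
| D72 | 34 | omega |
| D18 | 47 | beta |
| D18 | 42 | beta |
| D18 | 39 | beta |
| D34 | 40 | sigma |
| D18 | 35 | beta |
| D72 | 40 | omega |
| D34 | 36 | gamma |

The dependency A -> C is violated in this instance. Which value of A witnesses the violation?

D34

A=D72: 3 rows → C = omega, omega, omega ✓
A=D34: 4 rows → C takes values {sigma, gamma} — violation
A=D18: 5 rows → C = beta, beta, beta, beta, beta ✓
The only A value with inconsistent C is A=D34.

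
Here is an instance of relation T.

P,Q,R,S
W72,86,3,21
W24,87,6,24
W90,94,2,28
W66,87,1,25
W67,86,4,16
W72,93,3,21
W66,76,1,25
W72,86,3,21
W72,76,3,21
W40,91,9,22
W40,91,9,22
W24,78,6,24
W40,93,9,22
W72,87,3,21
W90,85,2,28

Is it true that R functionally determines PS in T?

Yes

R=3: 5 rows → {P,S} = (W72, 21), (W72, 21), (W72, 21), (W72, 21), (W72, 21) ✓
R=6: 2 rows → {P,S} = (W24, 24), (W24, 24) ✓
R=2: 2 rows → {P,S} = (W90, 28), (W90, 28) ✓
R=1: 2 rows → {P,S} = (W66, 25), (W66, 25) ✓
R=4: 1 row → {P,S} = (W67, 16) ✓
R=9: 3 rows → {P,S} = (W40, 22), (W40, 22), (W40, 22) ✓
Every R value is associated with a single PS value, so R → PS holds.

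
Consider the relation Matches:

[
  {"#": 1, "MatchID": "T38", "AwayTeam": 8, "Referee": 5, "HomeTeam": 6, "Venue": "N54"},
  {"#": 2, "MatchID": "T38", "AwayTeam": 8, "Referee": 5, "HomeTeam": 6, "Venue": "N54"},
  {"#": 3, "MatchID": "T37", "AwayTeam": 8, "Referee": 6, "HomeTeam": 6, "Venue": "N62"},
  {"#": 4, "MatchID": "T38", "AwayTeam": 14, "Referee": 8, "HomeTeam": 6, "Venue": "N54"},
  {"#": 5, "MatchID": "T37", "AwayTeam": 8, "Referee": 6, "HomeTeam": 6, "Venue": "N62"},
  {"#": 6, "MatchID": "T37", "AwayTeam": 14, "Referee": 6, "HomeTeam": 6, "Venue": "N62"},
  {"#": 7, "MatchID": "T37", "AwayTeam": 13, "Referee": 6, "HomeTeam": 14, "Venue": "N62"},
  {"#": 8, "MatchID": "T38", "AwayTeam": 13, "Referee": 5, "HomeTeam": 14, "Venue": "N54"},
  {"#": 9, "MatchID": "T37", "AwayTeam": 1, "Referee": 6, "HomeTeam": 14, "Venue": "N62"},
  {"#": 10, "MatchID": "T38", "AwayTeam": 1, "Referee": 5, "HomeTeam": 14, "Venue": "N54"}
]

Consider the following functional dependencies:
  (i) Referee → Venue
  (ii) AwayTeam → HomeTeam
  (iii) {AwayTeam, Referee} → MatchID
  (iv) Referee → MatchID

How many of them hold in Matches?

4

(i) Referee → Venue: every LHS value maps to a single RHS value — holds.
(ii) AwayTeam → HomeTeam: every LHS value maps to a single RHS value — holds.
(iii) {AwayTeam, Referee} → MatchID: every LHS value maps to a single RHS value — holds.
(iv) Referee → MatchID: every LHS value maps to a single RHS value — holds.
4 of the 4 dependencies hold.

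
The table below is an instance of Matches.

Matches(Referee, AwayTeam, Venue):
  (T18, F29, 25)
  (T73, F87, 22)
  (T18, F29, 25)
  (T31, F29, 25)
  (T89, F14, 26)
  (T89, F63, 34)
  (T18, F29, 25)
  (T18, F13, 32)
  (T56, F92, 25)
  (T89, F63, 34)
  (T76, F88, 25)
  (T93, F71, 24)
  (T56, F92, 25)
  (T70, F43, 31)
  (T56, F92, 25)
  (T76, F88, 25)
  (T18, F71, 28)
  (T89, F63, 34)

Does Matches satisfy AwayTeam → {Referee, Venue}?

AwayTeam=F29: 4 rows → {Referee,Venue} takes values {(T18, 25), (T31, 25)} — violation
AwayTeam=F87: 1 row → {Referee,Venue} = (T73, 22) ✓
AwayTeam=F14: 1 row → {Referee,Venue} = (T89, 26) ✓
AwayTeam=F63: 3 rows → {Referee,Venue} = (T89, 34), (T89, 34), (T89, 34) ✓
AwayTeam=F13: 1 row → {Referee,Venue} = (T18, 32) ✓
AwayTeam=F92: 3 rows → {Referee,Venue} = (T56, 25), (T56, 25), (T56, 25) ✓
AwayTeam=F88: 2 rows → {Referee,Venue} = (T76, 25), (T76, 25) ✓
AwayTeam=F71: 2 rows → {Referee,Venue} takes values {(T93, 24), (T18, 28)} — violation
AwayTeam=F43: 1 row → {Referee,Venue} = (T70, 31) ✓
Two rows agree on AwayTeam but differ on {Referee, Venue}, so AwayTeam → {Referee, Venue} does not hold.

No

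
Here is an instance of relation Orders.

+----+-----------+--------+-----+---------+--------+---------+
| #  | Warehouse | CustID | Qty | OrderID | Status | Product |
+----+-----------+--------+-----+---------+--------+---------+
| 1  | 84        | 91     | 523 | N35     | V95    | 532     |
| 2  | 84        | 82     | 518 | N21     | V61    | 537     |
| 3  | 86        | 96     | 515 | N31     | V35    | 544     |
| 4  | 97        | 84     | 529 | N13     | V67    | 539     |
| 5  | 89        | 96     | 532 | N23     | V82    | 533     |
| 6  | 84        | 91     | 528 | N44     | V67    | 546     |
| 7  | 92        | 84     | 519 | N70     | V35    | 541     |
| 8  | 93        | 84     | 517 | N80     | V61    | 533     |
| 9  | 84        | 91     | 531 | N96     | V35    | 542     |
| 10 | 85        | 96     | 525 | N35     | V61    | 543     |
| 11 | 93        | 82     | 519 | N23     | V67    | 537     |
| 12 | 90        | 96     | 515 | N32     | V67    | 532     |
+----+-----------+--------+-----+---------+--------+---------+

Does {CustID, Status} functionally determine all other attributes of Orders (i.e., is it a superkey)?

Yes

All 12 rows have distinct {CustID, Status} values, so {CustID, Status} → (all attributes) holds and {CustID, Status} is a superkey.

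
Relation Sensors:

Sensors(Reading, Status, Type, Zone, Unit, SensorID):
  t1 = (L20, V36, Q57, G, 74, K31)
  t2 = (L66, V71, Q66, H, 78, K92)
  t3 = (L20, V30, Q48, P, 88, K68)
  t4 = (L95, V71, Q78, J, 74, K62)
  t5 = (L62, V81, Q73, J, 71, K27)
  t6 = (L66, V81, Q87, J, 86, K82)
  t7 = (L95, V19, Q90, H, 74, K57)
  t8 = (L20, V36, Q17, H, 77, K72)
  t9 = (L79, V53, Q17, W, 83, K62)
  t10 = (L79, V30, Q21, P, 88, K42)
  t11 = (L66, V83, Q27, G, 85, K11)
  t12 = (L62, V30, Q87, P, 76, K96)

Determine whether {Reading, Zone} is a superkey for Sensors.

All 12 rows have distinct {Reading, Zone} values, so {Reading, Zone} → (all attributes) holds and {Reading, Zone} is a superkey.

Yes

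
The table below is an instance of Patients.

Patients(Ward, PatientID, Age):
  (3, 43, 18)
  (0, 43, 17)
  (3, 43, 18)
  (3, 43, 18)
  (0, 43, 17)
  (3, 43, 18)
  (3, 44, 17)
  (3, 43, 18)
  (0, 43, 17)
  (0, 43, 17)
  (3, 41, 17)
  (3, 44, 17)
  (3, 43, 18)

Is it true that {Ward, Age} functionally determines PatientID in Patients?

(Ward=3, Age=18): 6 rows → PatientID = 43, 43, 43, 43, 43, 43 ✓
(Ward=0, Age=17): 4 rows → PatientID = 43, 43, 43, 43 ✓
(Ward=3, Age=17): 3 rows → PatientID takes values {44, 41} — violation
Two rows agree on {Ward, Age} but differ on PatientID, so {Ward, Age} -> PatientID does not hold.

No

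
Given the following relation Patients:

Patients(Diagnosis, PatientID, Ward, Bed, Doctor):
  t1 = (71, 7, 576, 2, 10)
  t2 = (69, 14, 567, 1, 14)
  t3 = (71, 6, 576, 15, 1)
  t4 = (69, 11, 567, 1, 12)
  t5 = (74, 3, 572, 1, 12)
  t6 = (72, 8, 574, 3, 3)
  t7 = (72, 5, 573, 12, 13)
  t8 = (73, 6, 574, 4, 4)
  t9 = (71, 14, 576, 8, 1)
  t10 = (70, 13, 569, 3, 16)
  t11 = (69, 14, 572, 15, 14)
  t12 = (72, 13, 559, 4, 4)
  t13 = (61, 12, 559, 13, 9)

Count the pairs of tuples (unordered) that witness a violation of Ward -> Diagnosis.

Ward=576: all 3 rows agree on Diagnosis — 0 pairs.
Ward=567: all 2 rows agree on Diagnosis — 0 pairs.
Ward=572: violating pairs (5,11) — 1 pair.
Ward=574: violating pairs (6,8) — 1 pair.
Ward=559: violating pairs (12,13) — 1 pair.

3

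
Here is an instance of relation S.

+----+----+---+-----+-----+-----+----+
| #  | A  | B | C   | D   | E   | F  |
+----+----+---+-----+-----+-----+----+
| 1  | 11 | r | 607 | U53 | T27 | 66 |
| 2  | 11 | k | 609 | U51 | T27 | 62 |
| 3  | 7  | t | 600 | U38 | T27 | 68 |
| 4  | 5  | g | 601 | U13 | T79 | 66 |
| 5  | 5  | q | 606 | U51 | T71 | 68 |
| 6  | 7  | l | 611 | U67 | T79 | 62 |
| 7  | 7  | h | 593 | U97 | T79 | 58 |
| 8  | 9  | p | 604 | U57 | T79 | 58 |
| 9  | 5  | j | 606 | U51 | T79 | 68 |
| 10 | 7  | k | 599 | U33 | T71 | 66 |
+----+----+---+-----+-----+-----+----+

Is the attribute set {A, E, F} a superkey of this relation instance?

All 10 rows have distinct {A, E, F} values, so {A, E, F} → (all attributes) holds and {A, E, F} is a superkey.

Yes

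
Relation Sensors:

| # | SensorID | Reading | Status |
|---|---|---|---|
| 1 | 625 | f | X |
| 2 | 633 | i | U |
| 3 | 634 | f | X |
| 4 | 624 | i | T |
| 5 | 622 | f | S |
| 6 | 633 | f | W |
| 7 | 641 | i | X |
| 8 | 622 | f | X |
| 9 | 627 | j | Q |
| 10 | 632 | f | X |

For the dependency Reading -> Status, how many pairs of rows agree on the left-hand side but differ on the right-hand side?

12

Reading=f: violating pairs (1,5), (1,6), (3,5), (3,6), (5,6), (5,8), (5,10), (6,8), (6,10) — 9 pairs.
Reading=i: violating pairs (2,4), (2,7), (4,7) — 3 pairs.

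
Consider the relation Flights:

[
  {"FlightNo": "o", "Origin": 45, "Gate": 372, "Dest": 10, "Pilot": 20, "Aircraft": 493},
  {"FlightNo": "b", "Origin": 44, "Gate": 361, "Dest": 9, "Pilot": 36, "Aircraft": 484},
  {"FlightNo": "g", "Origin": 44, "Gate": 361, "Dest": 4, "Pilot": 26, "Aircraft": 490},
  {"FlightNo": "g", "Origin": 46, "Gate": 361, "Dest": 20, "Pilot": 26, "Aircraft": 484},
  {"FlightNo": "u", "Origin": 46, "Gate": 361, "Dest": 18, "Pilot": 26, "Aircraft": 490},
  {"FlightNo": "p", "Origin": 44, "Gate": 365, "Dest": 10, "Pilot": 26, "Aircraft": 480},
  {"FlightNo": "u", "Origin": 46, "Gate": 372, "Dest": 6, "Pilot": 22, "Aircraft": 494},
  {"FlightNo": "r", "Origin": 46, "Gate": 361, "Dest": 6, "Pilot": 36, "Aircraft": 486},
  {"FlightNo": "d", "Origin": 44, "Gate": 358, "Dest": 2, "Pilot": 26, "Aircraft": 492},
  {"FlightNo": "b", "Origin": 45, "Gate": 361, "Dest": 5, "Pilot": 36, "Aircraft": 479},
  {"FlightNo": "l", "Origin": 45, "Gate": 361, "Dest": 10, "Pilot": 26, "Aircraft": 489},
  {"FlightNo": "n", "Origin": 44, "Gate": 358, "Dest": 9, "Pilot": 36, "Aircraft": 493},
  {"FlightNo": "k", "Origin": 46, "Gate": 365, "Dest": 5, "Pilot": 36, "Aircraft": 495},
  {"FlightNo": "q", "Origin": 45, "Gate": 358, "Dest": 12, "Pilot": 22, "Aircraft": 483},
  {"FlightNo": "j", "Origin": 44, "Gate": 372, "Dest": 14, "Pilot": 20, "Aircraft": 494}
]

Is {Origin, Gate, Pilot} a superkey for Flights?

No

Two distinct rows share (Origin=46, Gate=361, Pilot=26), so {Origin, Gate, Pilot} does not determine every attribute — not a superkey.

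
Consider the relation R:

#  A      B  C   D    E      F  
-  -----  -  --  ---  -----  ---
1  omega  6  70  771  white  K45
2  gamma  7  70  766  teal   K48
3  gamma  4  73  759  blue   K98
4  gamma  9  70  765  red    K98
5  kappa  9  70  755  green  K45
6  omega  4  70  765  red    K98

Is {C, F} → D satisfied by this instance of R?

No

(C=70, F=K45): rows 1, 5 → D takes values {771, 755} — violation
(C=70, F=K48): row 2 → D = 766 ✓
(C=73, F=K98): row 3 → D = 759 ✓
(C=70, F=K98): rows 4, 6 → D = 765, 765 ✓
Two rows agree on {C, F} but differ on D, so {C, F} → D does not hold.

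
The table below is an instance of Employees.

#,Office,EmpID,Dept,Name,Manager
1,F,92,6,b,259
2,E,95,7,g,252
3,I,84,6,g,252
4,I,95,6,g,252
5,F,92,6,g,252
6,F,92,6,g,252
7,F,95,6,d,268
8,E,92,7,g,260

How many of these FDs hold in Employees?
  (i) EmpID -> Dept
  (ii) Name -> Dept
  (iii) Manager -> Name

1

(i) EmpID -> Dept: EmpID=92: rows 1, 5, 6, 8 → Dept takes values {6, 7} — violation; EmpID=95: rows 2, 4, 7 → Dept takes values {7, 6} — violation — fails.
(ii) Name -> Dept: Name=g: rows 2, 3, 4, 5, 6, 8 → Dept takes values {7, 6} — violation — fails.
(iii) Manager -> Name: every LHS value maps to a single RHS value — holds.
1 of the 3 dependencies holds.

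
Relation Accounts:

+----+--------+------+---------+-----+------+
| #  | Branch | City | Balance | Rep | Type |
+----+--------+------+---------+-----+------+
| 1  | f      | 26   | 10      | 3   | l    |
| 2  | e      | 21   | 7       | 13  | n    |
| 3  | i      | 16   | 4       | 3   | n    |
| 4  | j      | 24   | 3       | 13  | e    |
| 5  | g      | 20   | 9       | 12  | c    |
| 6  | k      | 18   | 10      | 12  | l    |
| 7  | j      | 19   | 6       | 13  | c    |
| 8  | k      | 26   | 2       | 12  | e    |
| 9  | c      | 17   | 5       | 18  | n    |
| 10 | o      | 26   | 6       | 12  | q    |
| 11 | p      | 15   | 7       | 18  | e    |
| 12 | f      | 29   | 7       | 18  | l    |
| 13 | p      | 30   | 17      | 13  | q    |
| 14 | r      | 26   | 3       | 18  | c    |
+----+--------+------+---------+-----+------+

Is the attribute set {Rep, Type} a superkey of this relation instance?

Yes

All 14 rows have distinct {Rep, Type} values, so {Rep, Type} → (all attributes) holds and {Rep, Type} is a superkey.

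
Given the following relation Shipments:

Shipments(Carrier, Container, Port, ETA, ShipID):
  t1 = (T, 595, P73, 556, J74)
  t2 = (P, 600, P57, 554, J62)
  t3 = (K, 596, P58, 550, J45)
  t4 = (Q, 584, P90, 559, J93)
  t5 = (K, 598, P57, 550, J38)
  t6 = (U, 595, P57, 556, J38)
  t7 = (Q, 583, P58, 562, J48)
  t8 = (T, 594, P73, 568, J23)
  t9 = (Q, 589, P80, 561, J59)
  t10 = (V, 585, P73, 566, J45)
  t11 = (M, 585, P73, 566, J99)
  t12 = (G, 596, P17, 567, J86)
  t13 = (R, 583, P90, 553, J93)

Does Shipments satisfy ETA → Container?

No

ETA=556: rows 1, 6 → Container = 595, 595 ✓
ETA=554: row 2 → Container = 600 ✓
ETA=550: rows 3, 5 → Container takes values {596, 598} — violation
ETA=559: row 4 → Container = 584 ✓
ETA=562: row 7 → Container = 583 ✓
ETA=568: row 8 → Container = 594 ✓
ETA=561: row 9 → Container = 589 ✓
ETA=566: rows 10, 11 → Container = 585, 585 ✓
ETA=567: row 12 → Container = 596 ✓
ETA=553: row 13 → Container = 583 ✓
Two rows agree on ETA but differ on Container, so ETA → Container does not hold.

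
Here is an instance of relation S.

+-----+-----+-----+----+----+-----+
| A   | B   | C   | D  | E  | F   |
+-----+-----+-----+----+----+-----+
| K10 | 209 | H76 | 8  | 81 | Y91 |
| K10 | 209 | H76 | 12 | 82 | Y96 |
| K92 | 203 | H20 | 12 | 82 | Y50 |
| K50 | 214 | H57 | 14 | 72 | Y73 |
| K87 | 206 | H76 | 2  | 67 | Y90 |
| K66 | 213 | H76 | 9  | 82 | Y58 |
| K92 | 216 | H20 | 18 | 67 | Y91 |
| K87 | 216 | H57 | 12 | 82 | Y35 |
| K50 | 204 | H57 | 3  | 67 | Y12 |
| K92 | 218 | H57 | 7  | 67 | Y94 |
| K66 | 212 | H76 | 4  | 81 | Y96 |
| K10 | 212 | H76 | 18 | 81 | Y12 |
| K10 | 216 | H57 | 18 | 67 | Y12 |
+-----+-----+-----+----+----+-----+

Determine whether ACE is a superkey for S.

Two distinct rows share (A=K10, C=H76, E=81), so ACE does not determine every attribute — not a superkey.

No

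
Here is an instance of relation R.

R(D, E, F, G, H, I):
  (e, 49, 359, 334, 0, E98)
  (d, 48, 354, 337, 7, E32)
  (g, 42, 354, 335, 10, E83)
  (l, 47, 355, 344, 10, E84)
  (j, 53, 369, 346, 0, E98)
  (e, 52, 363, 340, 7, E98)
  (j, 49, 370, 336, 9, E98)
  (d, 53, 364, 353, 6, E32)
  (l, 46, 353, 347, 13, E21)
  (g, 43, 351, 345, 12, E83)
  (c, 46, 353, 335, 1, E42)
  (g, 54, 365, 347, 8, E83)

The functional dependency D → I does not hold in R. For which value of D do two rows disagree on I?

l

D=e: 2 rows → I = E98, E98 ✓
D=d: 2 rows → I = E32, E32 ✓
D=g: 3 rows → I = E83, E83, E83 ✓
D=l: 2 rows → I takes values {E84, E21} — violation
D=j: 2 rows → I = E98, E98 ✓
D=c: 1 row → I = E42 ✓
The only D value with inconsistent I is D=l.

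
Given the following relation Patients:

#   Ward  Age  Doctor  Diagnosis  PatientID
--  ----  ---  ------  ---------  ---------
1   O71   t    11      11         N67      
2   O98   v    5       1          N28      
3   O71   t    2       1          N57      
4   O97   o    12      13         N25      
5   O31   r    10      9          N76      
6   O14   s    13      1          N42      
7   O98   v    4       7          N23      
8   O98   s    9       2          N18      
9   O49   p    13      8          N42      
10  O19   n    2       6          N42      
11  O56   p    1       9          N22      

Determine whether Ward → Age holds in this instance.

No

Ward=O71: rows 1, 3 → Age = t, t ✓
Ward=O98: rows 2, 7, 8 → Age takes values {v, s} — violation
Ward=O97: row 4 → Age = o ✓
Ward=O31: row 5 → Age = r ✓
Ward=O14: row 6 → Age = s ✓
Ward=O49: row 9 → Age = p ✓
Ward=O19: row 10 → Age = n ✓
Ward=O56: row 11 → Age = p ✓
Two rows agree on Ward but differ on Age, so Ward → Age does not hold.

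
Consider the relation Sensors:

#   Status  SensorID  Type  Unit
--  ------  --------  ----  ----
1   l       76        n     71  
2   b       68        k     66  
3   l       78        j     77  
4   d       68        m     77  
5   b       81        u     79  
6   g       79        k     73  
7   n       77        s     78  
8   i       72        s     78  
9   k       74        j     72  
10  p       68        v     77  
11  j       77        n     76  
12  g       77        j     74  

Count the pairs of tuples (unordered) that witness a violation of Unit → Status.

Unit=77: violating pairs (3,4), (3,10), (4,10) — 3 pairs.
Unit=78: violating pairs (7,8) — 1 pair.

4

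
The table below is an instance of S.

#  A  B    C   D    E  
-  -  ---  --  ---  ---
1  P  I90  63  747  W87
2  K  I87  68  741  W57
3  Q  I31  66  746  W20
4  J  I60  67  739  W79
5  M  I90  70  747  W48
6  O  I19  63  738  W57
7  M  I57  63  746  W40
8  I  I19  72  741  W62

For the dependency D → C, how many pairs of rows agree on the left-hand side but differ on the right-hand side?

3

D=747: violating pairs (1,5) — 1 pair.
D=741: violating pairs (2,8) — 1 pair.
D=746: violating pairs (3,7) — 1 pair.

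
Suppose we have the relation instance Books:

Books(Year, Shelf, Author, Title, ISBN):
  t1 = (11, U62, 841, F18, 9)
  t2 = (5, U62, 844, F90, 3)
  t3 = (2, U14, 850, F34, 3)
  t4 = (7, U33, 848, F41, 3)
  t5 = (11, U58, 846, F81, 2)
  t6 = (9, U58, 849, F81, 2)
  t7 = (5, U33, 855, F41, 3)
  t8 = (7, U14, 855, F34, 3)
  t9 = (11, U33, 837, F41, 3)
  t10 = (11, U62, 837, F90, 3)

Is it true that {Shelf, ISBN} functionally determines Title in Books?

Yes

(Shelf=U62, ISBN=9): row 1 → Title = F18 ✓
(Shelf=U62, ISBN=3): rows 2, 10 → Title = F90, F90 ✓
(Shelf=U14, ISBN=3): rows 3, 8 → Title = F34, F34 ✓
(Shelf=U33, ISBN=3): rows 4, 7, 9 → Title = F41, F41, F41 ✓
(Shelf=U58, ISBN=2): rows 5, 6 → Title = F81, F81 ✓
Every {Shelf, ISBN} value is associated with a single Title value, so {Shelf, ISBN} → Title holds.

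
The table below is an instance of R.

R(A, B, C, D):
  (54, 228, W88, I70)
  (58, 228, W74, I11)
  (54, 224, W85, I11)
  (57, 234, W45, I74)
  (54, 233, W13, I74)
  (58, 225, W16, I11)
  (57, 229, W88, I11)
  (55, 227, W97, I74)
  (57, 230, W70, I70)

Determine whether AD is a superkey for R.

Two distinct rows share (A=58, D=I11), so AD does not determine every attribute — not a superkey.

No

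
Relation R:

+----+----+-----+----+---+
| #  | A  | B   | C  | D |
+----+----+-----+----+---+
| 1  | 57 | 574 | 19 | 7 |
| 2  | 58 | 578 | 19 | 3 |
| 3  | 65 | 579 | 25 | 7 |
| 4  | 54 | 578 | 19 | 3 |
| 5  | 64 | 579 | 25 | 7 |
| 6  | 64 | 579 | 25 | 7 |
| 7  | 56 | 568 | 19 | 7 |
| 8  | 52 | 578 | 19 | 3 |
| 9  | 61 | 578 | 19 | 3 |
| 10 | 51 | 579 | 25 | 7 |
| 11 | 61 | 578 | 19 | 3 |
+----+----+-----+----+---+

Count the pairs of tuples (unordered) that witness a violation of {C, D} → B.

(C=19, D=7): violating pairs (1,7) — 1 pair.
(C=19, D=3): all 5 rows agree on B — 0 pairs.
(C=25, D=7): all 4 rows agree on B — 0 pairs.

1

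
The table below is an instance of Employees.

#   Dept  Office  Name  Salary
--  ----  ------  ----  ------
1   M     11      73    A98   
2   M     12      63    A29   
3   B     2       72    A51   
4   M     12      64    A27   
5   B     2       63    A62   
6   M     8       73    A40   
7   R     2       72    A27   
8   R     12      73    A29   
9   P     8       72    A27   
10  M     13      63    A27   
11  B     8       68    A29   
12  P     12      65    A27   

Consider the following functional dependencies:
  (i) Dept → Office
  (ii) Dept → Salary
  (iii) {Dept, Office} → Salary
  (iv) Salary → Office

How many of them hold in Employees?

(i) Dept → Office: Dept=M: rows 1, 2, 4, 6, 10 → Office takes values {11, 12, 8, 13} — violation; Dept=B: rows 3, 5, 11 → Office takes values {2, 8} — violation; Dept=R: rows 7, 8 → Office takes values {2, 12} — violation; Dept=P: rows 9, 12 → Office takes values {8, 12} — violation — fails.
(ii) Dept → Salary: Dept=M: rows 1, 2, 4, 6, 10 → Salary takes values {A98, A29, A27, A40} — violation; Dept=B: rows 3, 5, 11 → Salary takes values {A51, A62, A29} — violation; Dept=R: rows 7, 8 → Salary takes values {A27, A29} — violation — fails.
(iii) {Dept, Office} → Salary: (Dept=M, Office=12): rows 2, 4 → Salary takes values {A29, A27} — violation; (Dept=B, Office=2): rows 3, 5 → Salary takes values {A51, A62} — violation — fails.
(iv) Salary → Office: Salary=A29: rows 2, 8, 11 → Office takes values {12, 8} — violation; Salary=A27: rows 4, 7, 9, 10, 12 → Office takes values {12, 2, 8, 13} — violation — fails.
None of the 4 dependencies hold.

0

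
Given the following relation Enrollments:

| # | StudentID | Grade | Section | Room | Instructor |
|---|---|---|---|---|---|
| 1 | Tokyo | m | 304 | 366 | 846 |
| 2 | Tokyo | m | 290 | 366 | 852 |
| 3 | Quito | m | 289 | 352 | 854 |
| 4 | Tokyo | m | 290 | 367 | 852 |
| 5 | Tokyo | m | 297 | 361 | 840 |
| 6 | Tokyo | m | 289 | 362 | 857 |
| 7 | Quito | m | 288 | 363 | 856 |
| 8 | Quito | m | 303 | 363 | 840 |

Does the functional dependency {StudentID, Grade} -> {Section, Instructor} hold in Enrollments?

No

(StudentID=Tokyo, Grade=m): rows 1, 2, 4, 5, 6 → {Section,Instructor} takes values {(304, 846), (290, 852), (297, 840), (289, 857)} — violation
(StudentID=Quito, Grade=m): rows 3, 7, 8 → {Section,Instructor} takes values {(289, 854), (288, 856), (303, 840)} — violation
Two rows agree on {StudentID, Grade} but differ on {Section, Instructor}, so {StudentID, Grade} -> {Section, Instructor} does not hold.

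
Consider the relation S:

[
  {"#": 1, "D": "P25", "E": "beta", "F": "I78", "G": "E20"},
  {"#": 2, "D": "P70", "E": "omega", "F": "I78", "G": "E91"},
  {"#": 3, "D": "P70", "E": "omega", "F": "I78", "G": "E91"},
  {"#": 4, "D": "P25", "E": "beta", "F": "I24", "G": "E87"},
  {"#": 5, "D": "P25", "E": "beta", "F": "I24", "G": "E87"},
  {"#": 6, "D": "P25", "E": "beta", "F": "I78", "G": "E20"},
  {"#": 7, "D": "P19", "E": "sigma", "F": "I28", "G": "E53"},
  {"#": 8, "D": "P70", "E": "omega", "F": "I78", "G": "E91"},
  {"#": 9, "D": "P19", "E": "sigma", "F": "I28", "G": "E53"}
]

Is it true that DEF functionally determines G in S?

Yes

(D=P25, E=beta, F=I78): rows 1, 6 → G = E20, E20 ✓
(D=P70, E=omega, F=I78): rows 2, 3, 8 → G = E91, E91, E91 ✓
(D=P25, E=beta, F=I24): rows 4, 5 → G = E87, E87 ✓
(D=P19, E=sigma, F=I28): rows 7, 9 → G = E53, E53 ✓
Every DEF value is associated with a single G value, so DEF → G holds.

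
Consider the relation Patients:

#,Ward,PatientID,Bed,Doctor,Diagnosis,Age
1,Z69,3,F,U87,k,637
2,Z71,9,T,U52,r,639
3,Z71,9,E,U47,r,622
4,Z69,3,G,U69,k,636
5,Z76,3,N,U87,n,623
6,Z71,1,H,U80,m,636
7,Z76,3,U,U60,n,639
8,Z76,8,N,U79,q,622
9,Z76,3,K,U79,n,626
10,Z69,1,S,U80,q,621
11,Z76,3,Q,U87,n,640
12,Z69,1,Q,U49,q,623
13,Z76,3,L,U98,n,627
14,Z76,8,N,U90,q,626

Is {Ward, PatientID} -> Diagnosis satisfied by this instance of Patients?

(Ward=Z69, PatientID=3): rows 1, 4 → Diagnosis = k, k ✓
(Ward=Z71, PatientID=9): rows 2, 3 → Diagnosis = r, r ✓
(Ward=Z76, PatientID=3): rows 5, 7, 9, 11, 13 → Diagnosis = n, n, n, n, n ✓
(Ward=Z71, PatientID=1): row 6 → Diagnosis = m ✓
(Ward=Z76, PatientID=8): rows 8, 14 → Diagnosis = q, q ✓
(Ward=Z69, PatientID=1): rows 10, 12 → Diagnosis = q, q ✓
Every {Ward, PatientID} value is associated with a single Diagnosis value, so {Ward, PatientID} -> Diagnosis holds.

Yes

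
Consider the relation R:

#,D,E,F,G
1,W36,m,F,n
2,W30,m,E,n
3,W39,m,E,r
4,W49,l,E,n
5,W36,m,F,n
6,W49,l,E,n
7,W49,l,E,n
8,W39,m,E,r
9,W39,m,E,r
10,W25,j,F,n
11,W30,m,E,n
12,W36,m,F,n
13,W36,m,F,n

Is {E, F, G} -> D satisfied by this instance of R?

(E=m, F=F, G=n): rows 1, 5, 12, 13 → D = W36, W36, W36, W36 ✓
(E=m, F=E, G=n): rows 2, 11 → D = W30, W30 ✓
(E=m, F=E, G=r): rows 3, 8, 9 → D = W39, W39, W39 ✓
(E=l, F=E, G=n): rows 4, 6, 7 → D = W49, W49, W49 ✓
(E=j, F=F, G=n): row 10 → D = W25 ✓
Every {E, F, G} value is associated with a single D value, so {E, F, G} -> D holds.

Yes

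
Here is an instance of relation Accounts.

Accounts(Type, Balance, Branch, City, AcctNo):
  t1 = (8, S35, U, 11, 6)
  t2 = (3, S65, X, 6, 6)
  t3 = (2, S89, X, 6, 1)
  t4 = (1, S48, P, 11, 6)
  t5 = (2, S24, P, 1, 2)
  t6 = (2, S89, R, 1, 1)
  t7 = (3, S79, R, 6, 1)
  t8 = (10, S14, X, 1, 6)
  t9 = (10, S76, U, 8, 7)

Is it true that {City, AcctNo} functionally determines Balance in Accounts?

(City=11, AcctNo=6): rows 1, 4 → Balance takes values {S35, S48} — violation
(City=6, AcctNo=6): row 2 → Balance = S65 ✓
(City=6, AcctNo=1): rows 3, 7 → Balance takes values {S89, S79} — violation
(City=1, AcctNo=2): row 5 → Balance = S24 ✓
(City=1, AcctNo=1): row 6 → Balance = S89 ✓
(City=1, AcctNo=6): row 8 → Balance = S14 ✓
(City=8, AcctNo=7): row 9 → Balance = S76 ✓
Two rows agree on {City, AcctNo} but differ on Balance, so {City, AcctNo} -> Balance does not hold.

No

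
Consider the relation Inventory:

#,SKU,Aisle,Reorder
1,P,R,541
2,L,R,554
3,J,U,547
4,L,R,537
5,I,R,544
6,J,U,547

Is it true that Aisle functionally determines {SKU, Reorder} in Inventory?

No

Aisle=R: rows 1, 2, 4, 5 → {SKU,Reorder} takes values {(P, 541), (L, 554), (L, 537), (I, 544)} — violation
Aisle=U: rows 3, 6 → {SKU,Reorder} = (J, 547), (J, 547) ✓
Two rows agree on Aisle but differ on {SKU, Reorder}, so Aisle → {SKU, Reorder} does not hold.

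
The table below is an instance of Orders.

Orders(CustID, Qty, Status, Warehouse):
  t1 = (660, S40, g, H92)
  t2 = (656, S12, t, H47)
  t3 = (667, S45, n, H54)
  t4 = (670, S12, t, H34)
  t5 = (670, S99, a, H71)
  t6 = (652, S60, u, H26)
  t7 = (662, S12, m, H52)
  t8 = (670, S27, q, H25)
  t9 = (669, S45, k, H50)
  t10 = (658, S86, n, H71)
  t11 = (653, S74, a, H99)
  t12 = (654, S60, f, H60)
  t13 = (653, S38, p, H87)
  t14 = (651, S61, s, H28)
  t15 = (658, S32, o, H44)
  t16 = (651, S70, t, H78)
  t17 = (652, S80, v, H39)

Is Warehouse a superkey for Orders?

Rows 5 and 10 have the same Warehouse value Warehouse=H71 but are distinct tuples, so Warehouse does not determine every attribute — not a superkey.

No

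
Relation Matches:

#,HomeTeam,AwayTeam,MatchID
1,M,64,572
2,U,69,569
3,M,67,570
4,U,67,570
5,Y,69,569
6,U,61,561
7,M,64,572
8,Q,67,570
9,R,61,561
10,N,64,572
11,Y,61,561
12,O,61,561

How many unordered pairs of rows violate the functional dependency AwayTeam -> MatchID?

AwayTeam=64: all 3 rows agree on MatchID — 0 pairs.
AwayTeam=69: all 2 rows agree on MatchID — 0 pairs.
AwayTeam=67: all 3 rows agree on MatchID — 0 pairs.
AwayTeam=61: all 4 rows agree on MatchID — 0 pairs.

0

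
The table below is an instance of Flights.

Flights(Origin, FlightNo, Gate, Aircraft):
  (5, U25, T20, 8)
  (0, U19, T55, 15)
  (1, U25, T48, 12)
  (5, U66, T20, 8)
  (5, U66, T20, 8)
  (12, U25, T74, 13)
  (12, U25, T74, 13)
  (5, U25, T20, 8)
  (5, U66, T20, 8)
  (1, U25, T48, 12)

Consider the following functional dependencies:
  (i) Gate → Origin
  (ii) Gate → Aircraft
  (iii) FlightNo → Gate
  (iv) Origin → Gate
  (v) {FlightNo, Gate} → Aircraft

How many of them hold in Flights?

(i) Gate → Origin: every LHS value maps to a single RHS value — holds.
(ii) Gate → Aircraft: every LHS value maps to a single RHS value — holds.
(iii) FlightNo → Gate: FlightNo=U25: 6 rows → Gate takes values {T20, T48, T74} — violation — fails.
(iv) Origin → Gate: every LHS value maps to a single RHS value — holds.
(v) {FlightNo, Gate} → Aircraft: every LHS value maps to a single RHS value — holds.
4 of the 5 dependencies hold.

4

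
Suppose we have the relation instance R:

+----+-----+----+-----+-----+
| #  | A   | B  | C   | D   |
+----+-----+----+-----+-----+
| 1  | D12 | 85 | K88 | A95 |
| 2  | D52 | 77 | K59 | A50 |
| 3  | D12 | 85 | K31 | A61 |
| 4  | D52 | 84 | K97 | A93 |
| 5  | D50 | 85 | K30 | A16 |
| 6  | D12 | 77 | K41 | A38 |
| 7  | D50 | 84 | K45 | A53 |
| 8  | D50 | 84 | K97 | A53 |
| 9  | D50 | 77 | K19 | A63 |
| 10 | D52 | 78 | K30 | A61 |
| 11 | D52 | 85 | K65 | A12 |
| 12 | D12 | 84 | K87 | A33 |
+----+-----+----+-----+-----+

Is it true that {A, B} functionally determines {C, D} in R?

No

(A=D12, B=85): rows 1, 3 → {C,D} takes values {(K88, A95), (K31, A61)} — violation
(A=D52, B=77): row 2 → {C,D} = (K59, A50) ✓
(A=D52, B=84): row 4 → {C,D} = (K97, A93) ✓
(A=D50, B=85): row 5 → {C,D} = (K30, A16) ✓
(A=D12, B=77): row 6 → {C,D} = (K41, A38) ✓
(A=D50, B=84): rows 7, 8 → {C,D} takes values {(K45, A53), (K97, A53)} — violation
(A=D50, B=77): row 9 → {C,D} = (K19, A63) ✓
(A=D52, B=78): row 10 → {C,D} = (K30, A61) ✓
(A=D52, B=85): row 11 → {C,D} = (K65, A12) ✓
(A=D12, B=84): row 12 → {C,D} = (K87, A33) ✓
Two rows agree on {A, B} but differ on {C, D}, so {A, B} → {C, D} does not hold.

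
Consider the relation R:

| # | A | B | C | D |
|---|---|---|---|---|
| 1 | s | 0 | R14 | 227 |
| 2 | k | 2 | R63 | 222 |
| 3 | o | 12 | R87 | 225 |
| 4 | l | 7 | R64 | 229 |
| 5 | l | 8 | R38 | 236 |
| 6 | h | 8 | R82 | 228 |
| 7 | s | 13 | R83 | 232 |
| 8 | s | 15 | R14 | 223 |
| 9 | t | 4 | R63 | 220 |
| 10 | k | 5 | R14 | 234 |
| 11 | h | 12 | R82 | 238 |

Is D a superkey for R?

All 11 rows have distinct D values, so D → (all attributes) holds and D is a superkey.

Yes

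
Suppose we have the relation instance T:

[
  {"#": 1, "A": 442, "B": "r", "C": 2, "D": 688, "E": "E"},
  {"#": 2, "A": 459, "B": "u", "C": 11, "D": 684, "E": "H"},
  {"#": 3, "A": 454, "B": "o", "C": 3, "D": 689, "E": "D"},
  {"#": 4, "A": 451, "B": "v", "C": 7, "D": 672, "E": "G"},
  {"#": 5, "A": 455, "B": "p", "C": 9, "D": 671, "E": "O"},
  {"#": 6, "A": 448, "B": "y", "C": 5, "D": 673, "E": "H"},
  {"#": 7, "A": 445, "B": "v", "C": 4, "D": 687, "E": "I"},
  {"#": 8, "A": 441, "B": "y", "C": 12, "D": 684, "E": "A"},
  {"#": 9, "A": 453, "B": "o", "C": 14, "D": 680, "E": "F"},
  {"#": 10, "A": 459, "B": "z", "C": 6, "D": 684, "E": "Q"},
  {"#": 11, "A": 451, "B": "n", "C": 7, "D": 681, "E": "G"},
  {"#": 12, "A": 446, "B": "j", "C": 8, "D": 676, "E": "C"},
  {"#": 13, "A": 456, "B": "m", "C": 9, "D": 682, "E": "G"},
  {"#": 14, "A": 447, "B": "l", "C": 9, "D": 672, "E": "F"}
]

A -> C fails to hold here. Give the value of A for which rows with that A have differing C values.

459

A=442: row 1 → C = 2 ✓
A=459: rows 2, 10 → C takes values {11, 6} — violation
A=454: row 3 → C = 3 ✓
A=451: rows 4, 11 → C = 7, 7 ✓
A=455: row 5 → C = 9 ✓
A=448: row 6 → C = 5 ✓
A=445: row 7 → C = 4 ✓
A=441: row 8 → C = 12 ✓
A=453: row 9 → C = 14 ✓
A=446: row 12 → C = 8 ✓
A=456: row 13 → C = 9 ✓
A=447: row 14 → C = 9 ✓
The only A value with inconsistent C is A=459.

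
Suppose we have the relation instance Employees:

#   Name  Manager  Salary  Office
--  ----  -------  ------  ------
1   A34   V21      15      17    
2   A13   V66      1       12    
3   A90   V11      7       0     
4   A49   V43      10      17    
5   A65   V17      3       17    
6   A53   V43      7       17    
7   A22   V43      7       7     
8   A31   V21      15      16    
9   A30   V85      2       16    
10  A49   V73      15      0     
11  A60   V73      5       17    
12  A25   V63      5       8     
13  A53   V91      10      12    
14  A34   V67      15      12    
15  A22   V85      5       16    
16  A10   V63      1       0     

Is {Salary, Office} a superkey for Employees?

All 16 rows have distinct {Salary, Office} values, so {Salary, Office} → (all attributes) holds and {Salary, Office} is a superkey.

Yes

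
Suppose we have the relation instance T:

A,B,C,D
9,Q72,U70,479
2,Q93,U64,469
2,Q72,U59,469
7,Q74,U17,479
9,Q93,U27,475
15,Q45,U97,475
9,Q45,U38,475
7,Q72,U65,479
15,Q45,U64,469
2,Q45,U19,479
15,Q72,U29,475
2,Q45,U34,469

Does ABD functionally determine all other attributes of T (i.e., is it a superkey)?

Yes

All 12 rows have distinct ABD values, so ABD → (all attributes) holds and ABD is a superkey.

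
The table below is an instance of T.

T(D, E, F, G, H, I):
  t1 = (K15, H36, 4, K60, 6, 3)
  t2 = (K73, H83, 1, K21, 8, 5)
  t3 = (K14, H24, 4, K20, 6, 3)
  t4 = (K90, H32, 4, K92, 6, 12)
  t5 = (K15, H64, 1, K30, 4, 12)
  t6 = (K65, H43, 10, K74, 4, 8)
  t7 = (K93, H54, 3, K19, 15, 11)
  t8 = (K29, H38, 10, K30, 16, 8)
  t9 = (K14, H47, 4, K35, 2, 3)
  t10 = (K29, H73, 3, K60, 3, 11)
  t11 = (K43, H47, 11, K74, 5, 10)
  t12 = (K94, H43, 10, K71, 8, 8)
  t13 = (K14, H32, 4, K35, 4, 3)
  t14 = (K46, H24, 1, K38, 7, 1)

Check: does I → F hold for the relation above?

No

I=3: rows 1, 3, 9, 13 → F = 4, 4, 4, 4 ✓
I=5: row 2 → F = 1 ✓
I=12: rows 4, 5 → F takes values {4, 1} — violation
I=8: rows 6, 8, 12 → F = 10, 10, 10 ✓
I=11: rows 7, 10 → F = 3, 3 ✓
I=10: row 11 → F = 11 ✓
I=1: row 14 → F = 1 ✓
Two rows agree on I but differ on F, so I → F does not hold.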